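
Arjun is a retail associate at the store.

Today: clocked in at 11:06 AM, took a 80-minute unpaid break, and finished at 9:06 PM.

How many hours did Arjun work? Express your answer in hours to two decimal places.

8.67 hours

Today: 11:06 AM–9:06 PM = 10 h 0 min; less 80 min break → 8 h 40 min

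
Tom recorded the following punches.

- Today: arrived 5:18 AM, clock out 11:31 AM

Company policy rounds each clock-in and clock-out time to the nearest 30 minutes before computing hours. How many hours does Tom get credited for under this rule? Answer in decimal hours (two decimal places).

6.00 hours

Today: in 5:18 AM→5:30 AM, out 11:31 AM→11:30 AM; 6 h 0 min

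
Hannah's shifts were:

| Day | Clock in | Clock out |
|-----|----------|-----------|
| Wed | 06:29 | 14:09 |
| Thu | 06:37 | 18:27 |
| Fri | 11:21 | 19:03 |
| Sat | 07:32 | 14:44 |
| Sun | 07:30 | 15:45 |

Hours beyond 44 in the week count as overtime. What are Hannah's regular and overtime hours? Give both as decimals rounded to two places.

Regular 42.65 hours, overtime 0.00 hours

Wed: 06:29–14:09 = 7 h 40 min
Thu: 06:37–18:27 = 11 h 50 min
Fri: 11:21–19:03 = 7 h 42 min
Sat: 07:32–14:44 = 7 h 12 min
Sun: 07:30–15:45 = 8 h 15 min
Total worked: 42 h 39 min = 42.65 h.
Threshold 44 h → overtime 0 h 0 min, regular 42 h 39 min.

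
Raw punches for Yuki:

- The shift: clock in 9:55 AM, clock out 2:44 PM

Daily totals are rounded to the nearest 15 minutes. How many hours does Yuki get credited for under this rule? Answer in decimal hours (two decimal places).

The shift: 9:55 AM–2:44 PM = 4 h 49 min → rounds to 4 h 45 min

4.75 hours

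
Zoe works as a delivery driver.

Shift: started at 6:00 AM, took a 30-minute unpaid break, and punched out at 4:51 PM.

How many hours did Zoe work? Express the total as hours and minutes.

Shift: 6:00 AM–4:51 PM = 10 h 51 min; less 30 min break → 10 h 21 min

10 h 21 min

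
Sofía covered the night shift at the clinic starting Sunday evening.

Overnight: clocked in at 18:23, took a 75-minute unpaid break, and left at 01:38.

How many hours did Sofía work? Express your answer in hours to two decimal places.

6.00 hours

Overnight: 18:23 → midnight = 5 h 37 min; midnight → 01:38 = 1 h 38 min; span 7 h 15 min; less 75 min break → 6 h 0 min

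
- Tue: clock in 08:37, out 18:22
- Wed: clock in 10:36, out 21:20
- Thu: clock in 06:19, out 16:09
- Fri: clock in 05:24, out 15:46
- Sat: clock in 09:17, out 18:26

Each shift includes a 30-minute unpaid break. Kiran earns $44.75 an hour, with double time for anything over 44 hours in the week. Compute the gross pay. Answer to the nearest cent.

Tue: 08:37–18:22 = 9 h 45 min; less 30 min break → 9 h 15 min
Wed: 10:36–21:20 = 10 h 44 min; less 30 min break → 10 h 14 min
Thu: 06:19–16:09 = 9 h 50 min; less 30 min break → 9 h 20 min
Fri: 05:24–15:46 = 10 h 22 min; less 30 min break → 9 h 52 min
Sat: 09:17–18:26 = 9 h 9 min; less 30 min break → 8 h 39 min
Total worked: 47 h 20 min = 2840 min.
Regular 44 h 0 min = 2640 min at $44.75/h; overtime 3 h 20 min = 200 min at $89.50/h.
Pay = (2640 × $44.75 + 200 × $89.50) ÷ 60 = $2267.33.

$2267.33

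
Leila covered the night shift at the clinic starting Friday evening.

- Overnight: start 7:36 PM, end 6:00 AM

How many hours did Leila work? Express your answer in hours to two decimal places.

10.40 hours

Overnight: 7:36 PM → midnight = 4 h 24 min; midnight → 6:00 AM = 6 h 0 min; span 10 h 24 min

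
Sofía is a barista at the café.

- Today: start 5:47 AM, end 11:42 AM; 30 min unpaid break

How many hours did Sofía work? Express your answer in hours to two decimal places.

5.42 hours

Today: 5:47 AM–11:42 AM = 5 h 55 min; less 30 min break → 5 h 25 min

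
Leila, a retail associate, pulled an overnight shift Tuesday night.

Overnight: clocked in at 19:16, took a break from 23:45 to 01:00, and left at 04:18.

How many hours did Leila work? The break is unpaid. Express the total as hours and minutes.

Overnight: 19:16 → midnight = 4 h 44 min; midnight → 04:18 = 4 h 18 min; span 9 h 2 min; less 75 min break → 7 h 47 min

7 h 47 min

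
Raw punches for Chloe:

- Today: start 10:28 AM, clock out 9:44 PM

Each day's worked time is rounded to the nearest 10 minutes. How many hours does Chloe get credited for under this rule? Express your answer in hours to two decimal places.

Today: 10:28 AM–9:44 PM = 11 h 16 min → rounds to 11 h 20 min

11.33 hours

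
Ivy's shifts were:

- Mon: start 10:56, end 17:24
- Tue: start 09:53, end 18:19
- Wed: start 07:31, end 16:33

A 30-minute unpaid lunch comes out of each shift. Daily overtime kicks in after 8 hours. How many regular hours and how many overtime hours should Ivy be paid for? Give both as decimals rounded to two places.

Regular 21.90 hours, overtime 0.53 hours

Mon: 10:56–17:24 = 6 h 28 min; less 30 min break → 5 h 58 min
Tue: 09:53–18:19 = 8 h 26 min; less 30 min break → 7 h 56 min
Wed: 07:31–16:33 = 9 h 2 min; less 30 min break → 8 h 32 min
Mon reg 5 h 58 min / OT 0 h 0 min; Tue reg 7 h 56 min / OT 0 h 0 min; Wed reg 8 h 0 min / OT 0 h 32 min.
Totals: regular 21 h 54 min, overtime 0 h 32 min.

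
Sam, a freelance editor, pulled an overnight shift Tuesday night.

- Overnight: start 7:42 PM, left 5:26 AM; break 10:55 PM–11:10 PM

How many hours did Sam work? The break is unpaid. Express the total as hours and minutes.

Overnight: 7:42 PM → midnight = 4 h 18 min; midnight → 5:26 AM = 5 h 26 min; span 9 h 44 min; less 15 min break → 9 h 29 min

9 h 29 min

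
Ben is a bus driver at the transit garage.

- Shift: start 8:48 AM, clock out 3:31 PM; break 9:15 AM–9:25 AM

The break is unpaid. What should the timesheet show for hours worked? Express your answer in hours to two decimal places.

6.55 hours

Shift: 8:48 AM–3:31 PM = 6 h 43 min; less 10 min break → 6 h 33 min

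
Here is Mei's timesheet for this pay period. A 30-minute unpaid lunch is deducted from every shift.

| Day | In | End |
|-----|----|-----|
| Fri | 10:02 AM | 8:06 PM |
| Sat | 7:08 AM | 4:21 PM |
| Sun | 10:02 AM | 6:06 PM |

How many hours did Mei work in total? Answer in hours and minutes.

Fri: 10:02 AM–8:06 PM = 10 h 4 min; less 30 min break → 9 h 34 min
Sat: 7:08 AM–4:21 PM = 9 h 13 min; less 30 min break → 8 h 43 min
Sun: 10:02 AM–6:06 PM = 8 h 4 min; less 30 min break → 7 h 34 min
Total: 9 h 34 min + 8 h 43 min + 7 h 34 min = 25 h 51 min.

25 h 51 min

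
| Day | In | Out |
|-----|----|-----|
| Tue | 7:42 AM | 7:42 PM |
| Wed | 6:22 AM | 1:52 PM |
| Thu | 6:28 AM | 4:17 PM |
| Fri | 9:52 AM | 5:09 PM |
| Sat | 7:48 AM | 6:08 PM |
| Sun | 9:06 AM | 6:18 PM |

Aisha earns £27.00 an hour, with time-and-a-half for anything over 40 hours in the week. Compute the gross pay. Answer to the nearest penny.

Tue: 7:42 AM–7:42 PM = 12 h 0 min
Wed: 6:22 AM–1:52 PM = 7 h 30 min
Thu: 6:28 AM–4:17 PM = 9 h 49 min
Fri: 9:52 AM–5:09 PM = 7 h 17 min
Sat: 7:48 AM–6:08 PM = 10 h 20 min
Sun: 9:06 AM–6:18 PM = 9 h 12 min
Total worked: 56 h 8 min = 3368 min.
Regular 40 h 0 min = 2400 min at £27.00/h; overtime 16 h 8 min = 968 min at £40.50/h.
Pay = (2400 × £27.00 + 968 × £40.50) ÷ 60 = £1733.40.

£1733.40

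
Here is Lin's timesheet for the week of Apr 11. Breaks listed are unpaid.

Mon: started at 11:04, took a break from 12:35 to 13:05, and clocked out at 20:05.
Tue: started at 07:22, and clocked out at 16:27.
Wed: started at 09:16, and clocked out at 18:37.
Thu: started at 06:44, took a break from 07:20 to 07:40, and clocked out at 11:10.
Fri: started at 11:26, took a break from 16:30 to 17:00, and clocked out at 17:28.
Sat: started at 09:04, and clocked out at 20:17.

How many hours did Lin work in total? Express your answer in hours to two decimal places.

Mon: 11:04–20:05 = 9 h 1 min; less 30 min break → 8 h 31 min
Tue: 07:22–16:27 = 9 h 5 min
Wed: 09:16–18:37 = 9 h 21 min
Thu: 06:44–11:10 = 4 h 26 min; less 20 min break → 4 h 6 min
Fri: 11:26–17:28 = 6 h 2 min; less 30 min break → 5 h 32 min
Sat: 09:04–20:17 = 11 h 13 min
Total: 8 h 31 min + 9 h 5 min + 9 h 21 min + 4 h 6 min + 5 h 32 min + 11 h 13 min = 47 h 48 min.

47.80 hours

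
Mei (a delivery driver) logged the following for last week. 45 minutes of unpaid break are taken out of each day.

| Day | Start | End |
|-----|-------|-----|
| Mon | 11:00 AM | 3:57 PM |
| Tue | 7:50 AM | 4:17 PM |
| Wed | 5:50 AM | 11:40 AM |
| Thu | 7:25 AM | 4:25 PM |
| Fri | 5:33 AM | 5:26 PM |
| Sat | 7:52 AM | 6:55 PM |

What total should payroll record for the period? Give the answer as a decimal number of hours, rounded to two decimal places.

46.67 hours

Mon: 11:00 AM–3:57 PM = 4 h 57 min; less 45 min break → 4 h 12 min
Tue: 7:50 AM–4:17 PM = 8 h 27 min; less 45 min break → 7 h 42 min
Wed: 5:50 AM–11:40 AM = 5 h 50 min; less 45 min break → 5 h 5 min
Thu: 7:25 AM–4:25 PM = 9 h 0 min; less 45 min break → 8 h 15 min
Fri: 5:33 AM–5:26 PM = 11 h 53 min; less 45 min break → 11 h 8 min
Sat: 7:52 AM–6:55 PM = 11 h 3 min; less 45 min break → 10 h 18 min
Total: 4 h 12 min + 7 h 42 min + 5 h 5 min + 8 h 15 min + 11 h 8 min + 10 h 18 min = 46 h 40 min.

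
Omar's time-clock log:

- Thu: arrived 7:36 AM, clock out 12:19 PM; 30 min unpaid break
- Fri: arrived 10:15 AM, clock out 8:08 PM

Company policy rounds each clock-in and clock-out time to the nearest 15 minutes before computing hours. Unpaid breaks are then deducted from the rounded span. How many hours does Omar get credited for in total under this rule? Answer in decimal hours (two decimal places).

14.25 hours

Thu: in 7:36 AM→7:30 AM, out 12:19 PM→12:15 PM; 4 h 45 min − 30 min = 4 h 15 min
Fri: in 10:15 AM→10:15 AM, out 8:08 PM→8:15 PM; 10 h 0 min
Total credited: 14 h 15 min.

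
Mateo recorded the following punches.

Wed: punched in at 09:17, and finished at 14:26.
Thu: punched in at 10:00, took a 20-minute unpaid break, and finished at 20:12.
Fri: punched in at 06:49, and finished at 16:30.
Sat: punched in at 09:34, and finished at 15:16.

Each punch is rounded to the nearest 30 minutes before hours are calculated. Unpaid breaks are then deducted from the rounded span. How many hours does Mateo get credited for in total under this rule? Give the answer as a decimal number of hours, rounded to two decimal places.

Wed: in 09:17→09:30, out 14:26→14:30; 5 h 0 min
Thu: in 10:00→10:00, out 20:12→20:00; 10 h 0 min − 20 min = 9 h 40 min
Fri: in 06:49→07:00, out 16:30→16:30; 9 h 30 min
Sat: in 09:34→09:30, out 15:16→15:30; 6 h 0 min
Total credited: 30 h 10 min.

30.17 hours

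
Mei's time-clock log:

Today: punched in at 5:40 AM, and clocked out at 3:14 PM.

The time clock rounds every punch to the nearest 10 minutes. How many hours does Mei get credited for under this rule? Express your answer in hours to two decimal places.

9.50 hours

Today: in 5:40 AM→5:40 AM, out 3:14 PM→3:10 PM; 9 h 30 min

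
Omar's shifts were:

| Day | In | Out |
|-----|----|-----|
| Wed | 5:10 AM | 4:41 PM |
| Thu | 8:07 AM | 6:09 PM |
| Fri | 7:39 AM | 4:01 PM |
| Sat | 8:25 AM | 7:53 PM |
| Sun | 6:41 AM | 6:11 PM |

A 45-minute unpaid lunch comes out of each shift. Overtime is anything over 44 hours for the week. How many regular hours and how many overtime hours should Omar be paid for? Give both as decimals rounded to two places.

Wed: 5:10 AM–4:41 PM = 11 h 31 min; less 45 min break → 10 h 46 min
Thu: 8:07 AM–6:09 PM = 10 h 2 min; less 45 min break → 9 h 17 min
Fri: 7:39 AM–4:01 PM = 8 h 22 min; less 45 min break → 7 h 37 min
Sat: 8:25 AM–7:53 PM = 11 h 28 min; less 45 min break → 10 h 43 min
Sun: 6:41 AM–6:11 PM = 11 h 30 min; less 45 min break → 10 h 45 min
Total worked: 49 h 8 min = 49.13 h.
Threshold 44 h → overtime 5 h 8 min, regular 44 h 0 min.

Regular 44.00 hours, overtime 5.13 hours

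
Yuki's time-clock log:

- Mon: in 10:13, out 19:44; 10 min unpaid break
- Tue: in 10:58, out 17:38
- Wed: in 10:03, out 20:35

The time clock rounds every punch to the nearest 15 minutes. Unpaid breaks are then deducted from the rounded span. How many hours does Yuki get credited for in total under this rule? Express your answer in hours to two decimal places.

26.58 hours

Mon: in 10:13→10:15, out 19:44→19:45; 9 h 30 min − 10 min = 9 h 20 min
Tue: in 10:58→11:00, out 17:38→17:45; 6 h 45 min
Wed: in 10:03→10:00, out 20:35→20:30; 10 h 30 min
Total credited: 26 h 35 min.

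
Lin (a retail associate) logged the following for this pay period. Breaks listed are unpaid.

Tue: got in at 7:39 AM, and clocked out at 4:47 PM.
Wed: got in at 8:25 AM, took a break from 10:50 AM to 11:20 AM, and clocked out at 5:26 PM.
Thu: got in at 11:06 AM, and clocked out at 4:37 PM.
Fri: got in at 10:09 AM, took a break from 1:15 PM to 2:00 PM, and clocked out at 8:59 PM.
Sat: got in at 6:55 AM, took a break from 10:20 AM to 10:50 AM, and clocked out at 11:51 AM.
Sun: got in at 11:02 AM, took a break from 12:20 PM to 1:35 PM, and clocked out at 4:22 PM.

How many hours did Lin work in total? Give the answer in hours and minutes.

Tue: 7:39 AM–4:47 PM = 9 h 8 min
Wed: 8:25 AM–5:26 PM = 9 h 1 min; less 30 min break → 8 h 31 min
Thu: 11:06 AM–4:37 PM = 5 h 31 min
Fri: 10:09 AM–8:59 PM = 10 h 50 min; less 45 min break → 10 h 5 min
Sat: 6:55 AM–11:51 AM = 4 h 56 min; less 30 min break → 4 h 26 min
Sun: 11:02 AM–4:22 PM = 5 h 20 min; less 75 min break → 4 h 5 min
Total: 9 h 8 min + 8 h 31 min + 5 h 31 min + 10 h 5 min + 4 h 26 min + 4 h 5 min = 41 h 46 min.

41 h 46 min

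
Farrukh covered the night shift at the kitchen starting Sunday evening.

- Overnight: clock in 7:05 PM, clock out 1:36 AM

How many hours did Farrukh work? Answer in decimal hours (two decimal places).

Overnight: 7:05 PM → midnight = 4 h 55 min; midnight → 1:36 AM = 1 h 36 min; span 6 h 31 min

6.52 hours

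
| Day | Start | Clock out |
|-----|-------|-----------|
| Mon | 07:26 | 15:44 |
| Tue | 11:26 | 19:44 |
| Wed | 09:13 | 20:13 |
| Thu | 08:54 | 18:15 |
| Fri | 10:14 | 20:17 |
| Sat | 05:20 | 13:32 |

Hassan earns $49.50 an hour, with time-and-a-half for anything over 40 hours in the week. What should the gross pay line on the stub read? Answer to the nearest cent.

Mon: 07:26–15:44 = 8 h 18 min
Tue: 11:26–19:44 = 8 h 18 min
Wed: 09:13–20:13 = 11 h 0 min
Thu: 08:54–18:15 = 9 h 21 min
Fri: 10:14–20:17 = 10 h 3 min
Sat: 05:20–13:32 = 8 h 12 min
Total worked: 55 h 12 min = 3312 min.
Regular 40 h 0 min = 2400 min at $49.50/h; overtime 15 h 12 min = 912 min at $74.25/h.
Pay = (2400 × $49.50 + 912 × $74.25) ÷ 60 = $3108.60.

$3108.60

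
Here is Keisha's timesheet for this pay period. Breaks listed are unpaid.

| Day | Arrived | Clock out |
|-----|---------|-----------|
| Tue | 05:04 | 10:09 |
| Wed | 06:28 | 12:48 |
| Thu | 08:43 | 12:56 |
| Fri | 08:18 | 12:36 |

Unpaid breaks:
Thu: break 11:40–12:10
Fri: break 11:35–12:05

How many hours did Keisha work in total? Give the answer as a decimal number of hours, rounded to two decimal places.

Tue: 05:04–10:09 = 5 h 5 min
Wed: 06:28–12:48 = 6 h 20 min
Thu: 08:43–12:56 = 4 h 13 min; less 30 min break → 3 h 43 min
Fri: 08:18–12:36 = 4 h 18 min; less 30 min break → 3 h 48 min
Total: 5 h 5 min + 6 h 20 min + 3 h 43 min + 3 h 48 min = 18 h 56 min.

18.93 hours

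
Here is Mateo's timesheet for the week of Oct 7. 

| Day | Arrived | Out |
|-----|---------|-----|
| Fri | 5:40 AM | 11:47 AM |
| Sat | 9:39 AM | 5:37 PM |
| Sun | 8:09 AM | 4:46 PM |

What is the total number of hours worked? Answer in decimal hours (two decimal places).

22.70 hours

Fri: 5:40 AM–11:47 AM = 6 h 7 min
Sat: 9:39 AM–5:37 PM = 7 h 58 min
Sun: 8:09 AM–4:46 PM = 8 h 37 min
Total: 6 h 7 min + 7 h 58 min + 8 h 37 min = 22 h 42 min.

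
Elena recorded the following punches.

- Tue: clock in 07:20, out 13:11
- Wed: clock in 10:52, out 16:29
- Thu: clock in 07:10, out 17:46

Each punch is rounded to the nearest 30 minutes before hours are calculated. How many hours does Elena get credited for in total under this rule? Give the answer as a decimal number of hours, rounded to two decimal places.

Tue: in 07:20→07:30, out 13:11→13:00; 5 h 30 min
Wed: in 10:52→11:00, out 16:29→16:30; 5 h 30 min
Thu: in 07:10→07:00, out 17:46→18:00; 11 h 0 min
Total credited: 22 h 0 min.

22.00 hours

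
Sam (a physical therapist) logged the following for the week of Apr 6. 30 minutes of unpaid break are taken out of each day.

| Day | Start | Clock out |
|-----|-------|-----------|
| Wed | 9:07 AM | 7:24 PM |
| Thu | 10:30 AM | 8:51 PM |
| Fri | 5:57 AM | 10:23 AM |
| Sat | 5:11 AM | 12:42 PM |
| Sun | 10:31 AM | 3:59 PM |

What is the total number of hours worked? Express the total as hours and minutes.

35 h 33 min

Wed: 9:07 AM–7:24 PM = 10 h 17 min; less 30 min break → 9 h 47 min
Thu: 10:30 AM–8:51 PM = 10 h 21 min; less 30 min break → 9 h 51 min
Fri: 5:57 AM–10:23 AM = 4 h 26 min; less 30 min break → 3 h 56 min
Sat: 5:11 AM–12:42 PM = 7 h 31 min; less 30 min break → 7 h 1 min
Sun: 10:31 AM–3:59 PM = 5 h 28 min; less 30 min break → 4 h 58 min
Total: 9 h 47 min + 9 h 51 min + 3 h 56 min + 7 h 1 min + 4 h 58 min = 35 h 33 min.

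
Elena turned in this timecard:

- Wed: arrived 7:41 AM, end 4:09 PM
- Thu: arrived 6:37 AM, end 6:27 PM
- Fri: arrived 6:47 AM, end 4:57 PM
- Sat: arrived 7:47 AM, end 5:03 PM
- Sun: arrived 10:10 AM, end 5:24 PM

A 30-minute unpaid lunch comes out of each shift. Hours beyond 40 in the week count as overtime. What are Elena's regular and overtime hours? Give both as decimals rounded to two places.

Wed: 7:41 AM–4:09 PM = 8 h 28 min; less 30 min break → 7 h 58 min
Thu: 6:37 AM–6:27 PM = 11 h 50 min; less 30 min break → 11 h 20 min
Fri: 6:47 AM–4:57 PM = 10 h 10 min; less 30 min break → 9 h 40 min
Sat: 7:47 AM–5:03 PM = 9 h 16 min; less 30 min break → 8 h 46 min
Sun: 10:10 AM–5:24 PM = 7 h 14 min; less 30 min break → 6 h 44 min
Total worked: 44 h 28 min = 44.47 h.
Threshold 40 h → overtime 4 h 28 min, regular 40 h 0 min.

Regular 40.00 hours, overtime 4.47 hours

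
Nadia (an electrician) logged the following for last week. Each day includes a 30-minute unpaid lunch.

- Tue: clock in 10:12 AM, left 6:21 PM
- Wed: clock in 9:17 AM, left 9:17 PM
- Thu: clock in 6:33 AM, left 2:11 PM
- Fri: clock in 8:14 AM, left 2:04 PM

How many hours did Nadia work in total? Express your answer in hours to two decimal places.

31.62 hours

Tue: 10:12 AM–6:21 PM = 8 h 9 min; less 30 min break → 7 h 39 min
Wed: 9:17 AM–9:17 PM = 12 h 0 min; less 30 min break → 11 h 30 min
Thu: 6:33 AM–2:11 PM = 7 h 38 min; less 30 min break → 7 h 8 min
Fri: 8:14 AM–2:04 PM = 5 h 50 min; less 30 min break → 5 h 20 min
Total: 7 h 39 min + 11 h 30 min + 7 h 8 min + 5 h 20 min = 31 h 37 min.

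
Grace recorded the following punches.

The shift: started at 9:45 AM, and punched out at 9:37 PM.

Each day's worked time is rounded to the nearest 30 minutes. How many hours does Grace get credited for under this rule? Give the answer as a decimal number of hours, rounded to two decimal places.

12.00 hours

The shift: 9:45 AM–9:37 PM = 11 h 52 min → rounds to 12 h 0 min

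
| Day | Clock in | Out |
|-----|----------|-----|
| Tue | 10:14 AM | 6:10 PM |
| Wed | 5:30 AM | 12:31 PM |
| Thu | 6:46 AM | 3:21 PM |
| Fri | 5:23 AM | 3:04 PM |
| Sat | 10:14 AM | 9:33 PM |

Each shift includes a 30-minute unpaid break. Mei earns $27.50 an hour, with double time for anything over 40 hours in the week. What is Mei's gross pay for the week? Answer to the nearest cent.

Tue: 10:14 AM–6:10 PM = 7 h 56 min; less 30 min break → 7 h 26 min
Wed: 5:30 AM–12:31 PM = 7 h 1 min; less 30 min break → 6 h 31 min
Thu: 6:46 AM–3:21 PM = 8 h 35 min; less 30 min break → 8 h 5 min
Fri: 5:23 AM–3:04 PM = 9 h 41 min; less 30 min break → 9 h 11 min
Sat: 10:14 AM–9:33 PM = 11 h 19 min; less 30 min break → 10 h 49 min
Total worked: 42 h 2 min = 2522 min.
Regular 40 h 0 min = 2400 min at $27.50/h; overtime 2 h 2 min = 122 min at $55.00/h.
Pay = (2400 × $27.50 + 122 × $55.00) ÷ 60 = $1211.83.

$1211.83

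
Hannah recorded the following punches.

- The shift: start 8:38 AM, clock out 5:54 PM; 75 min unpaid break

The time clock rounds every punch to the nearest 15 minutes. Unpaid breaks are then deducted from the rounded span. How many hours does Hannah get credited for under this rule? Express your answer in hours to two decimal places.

The shift: in 8:38 AM→8:45 AM, out 5:54 PM→6:00 PM; 9 h 15 min − 75 min = 8 h 0 min

8.00 hours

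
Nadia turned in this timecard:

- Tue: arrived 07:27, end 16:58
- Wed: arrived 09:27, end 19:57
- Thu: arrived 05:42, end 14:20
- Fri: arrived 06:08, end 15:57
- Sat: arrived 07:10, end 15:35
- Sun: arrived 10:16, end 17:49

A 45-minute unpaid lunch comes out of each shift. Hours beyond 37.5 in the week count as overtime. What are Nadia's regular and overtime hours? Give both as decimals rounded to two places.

Regular 37.50 hours, overtime 12.43 hours

Tue: 07:27–16:58 = 9 h 31 min; less 45 min break → 8 h 46 min
Wed: 09:27–19:57 = 10 h 30 min; less 45 min break → 9 h 45 min
Thu: 05:42–14:20 = 8 h 38 min; less 45 min break → 7 h 53 min
Fri: 06:08–15:57 = 9 h 49 min; less 45 min break → 9 h 4 min
Sat: 07:10–15:35 = 8 h 25 min; less 45 min break → 7 h 40 min
Sun: 10:16–17:49 = 7 h 33 min; less 45 min break → 6 h 48 min
Total worked: 49 h 56 min = 49.93 h.
Threshold 37.5 h → overtime 12 h 26 min, regular 37 h 30 min.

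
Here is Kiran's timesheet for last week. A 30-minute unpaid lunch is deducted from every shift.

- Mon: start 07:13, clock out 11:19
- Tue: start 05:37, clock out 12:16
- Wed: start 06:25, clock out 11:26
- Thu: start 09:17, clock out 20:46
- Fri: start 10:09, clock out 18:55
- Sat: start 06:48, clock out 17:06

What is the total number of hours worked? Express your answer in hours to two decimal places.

Mon: 07:13–11:19 = 4 h 6 min; less 30 min break → 3 h 36 min
Tue: 05:37–12:16 = 6 h 39 min; less 30 min break → 6 h 9 min
Wed: 06:25–11:26 = 5 h 1 min; less 30 min break → 4 h 31 min
Thu: 09:17–20:46 = 11 h 29 min; less 30 min break → 10 h 59 min
Fri: 10:09–18:55 = 8 h 46 min; less 30 min break → 8 h 16 min
Sat: 06:48–17:06 = 10 h 18 min; less 30 min break → 9 h 48 min
Total: 3 h 36 min + 6 h 9 min + 4 h 31 min + 10 h 59 min + 8 h 16 min + 9 h 48 min = 43 h 19 min.

43.32 hours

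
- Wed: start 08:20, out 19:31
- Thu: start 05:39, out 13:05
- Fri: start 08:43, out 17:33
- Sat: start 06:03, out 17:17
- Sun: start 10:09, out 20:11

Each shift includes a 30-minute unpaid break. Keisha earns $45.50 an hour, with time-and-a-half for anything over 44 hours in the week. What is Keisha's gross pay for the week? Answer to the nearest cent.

$2153.29

Wed: 08:20–19:31 = 11 h 11 min; less 30 min break → 10 h 41 min
Thu: 05:39–13:05 = 7 h 26 min; less 30 min break → 6 h 56 min
Fri: 08:43–17:33 = 8 h 50 min; less 30 min break → 8 h 20 min
Sat: 06:03–17:17 = 11 h 14 min; less 30 min break → 10 h 44 min
Sun: 10:09–20:11 = 10 h 2 min; less 30 min break → 9 h 32 min
Total worked: 46 h 13 min = 2773 min.
Regular 44 h 0 min = 2640 min at $45.50/h; overtime 2 h 13 min = 133 min at $68.25/h.
Pay = (2640 × $45.50 + 133 × $68.25) ÷ 60 = $2153.29.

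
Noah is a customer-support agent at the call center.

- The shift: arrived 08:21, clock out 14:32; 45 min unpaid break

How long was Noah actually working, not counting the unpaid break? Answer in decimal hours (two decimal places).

5.43 hours

The shift: 08:21–14:32 = 6 h 11 min; less 45 min break → 5 h 26 min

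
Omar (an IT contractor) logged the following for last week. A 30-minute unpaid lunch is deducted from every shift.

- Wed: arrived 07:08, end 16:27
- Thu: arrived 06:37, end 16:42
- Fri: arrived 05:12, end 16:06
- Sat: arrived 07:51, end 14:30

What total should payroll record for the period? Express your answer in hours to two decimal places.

34.95 hours

Wed: 07:08–16:27 = 9 h 19 min; less 30 min break → 8 h 49 min
Thu: 06:37–16:42 = 10 h 5 min; less 30 min break → 9 h 35 min
Fri: 05:12–16:06 = 10 h 54 min; less 30 min break → 10 h 24 min
Sat: 07:51–14:30 = 6 h 39 min; less 30 min break → 6 h 9 min
Total: 8 h 49 min + 9 h 35 min + 10 h 24 min + 6 h 9 min = 34 h 57 min.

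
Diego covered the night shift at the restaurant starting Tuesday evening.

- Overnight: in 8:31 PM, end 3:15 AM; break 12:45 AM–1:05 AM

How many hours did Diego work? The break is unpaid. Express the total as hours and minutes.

Overnight: 8:31 PM → midnight = 3 h 29 min; midnight → 3:15 AM = 3 h 15 min; span 6 h 44 min; less 20 min break → 6 h 24 min

6 h 24 min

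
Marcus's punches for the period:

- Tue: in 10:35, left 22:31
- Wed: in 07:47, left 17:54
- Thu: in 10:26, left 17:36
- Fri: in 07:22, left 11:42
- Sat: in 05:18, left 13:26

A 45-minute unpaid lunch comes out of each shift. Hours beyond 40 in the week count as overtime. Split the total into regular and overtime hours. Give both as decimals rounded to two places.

Tue: 10:35–22:31 = 11 h 56 min; less 45 min break → 11 h 11 min
Wed: 07:47–17:54 = 10 h 7 min; less 45 min break → 9 h 22 min
Thu: 10:26–17:36 = 7 h 10 min; less 45 min break → 6 h 25 min
Fri: 07:22–11:42 = 4 h 20 min; less 45 min break → 3 h 35 min
Sat: 05:18–13:26 = 8 h 8 min; less 45 min break → 7 h 23 min
Total worked: 37 h 56 min = 37.93 h.
Threshold 40 h → overtime 0 h 0 min, regular 37 h 56 min.

Regular 37.93 hours, overtime 0.00 hours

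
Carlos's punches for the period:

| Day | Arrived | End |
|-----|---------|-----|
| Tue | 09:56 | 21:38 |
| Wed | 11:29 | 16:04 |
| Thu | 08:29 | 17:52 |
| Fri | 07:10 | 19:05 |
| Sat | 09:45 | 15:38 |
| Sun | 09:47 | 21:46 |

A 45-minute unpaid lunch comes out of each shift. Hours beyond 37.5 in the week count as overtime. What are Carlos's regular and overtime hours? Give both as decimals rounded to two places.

Tue: 09:56–21:38 = 11 h 42 min; less 45 min break → 10 h 57 min
Wed: 11:29–16:04 = 4 h 35 min; less 45 min break → 3 h 50 min
Thu: 08:29–17:52 = 9 h 23 min; less 45 min break → 8 h 38 min
Fri: 07:10–19:05 = 11 h 55 min; less 45 min break → 11 h 10 min
Sat: 09:45–15:38 = 5 h 53 min; less 45 min break → 5 h 8 min
Sun: 09:47–21:46 = 11 h 59 min; less 45 min break → 11 h 14 min
Total worked: 50 h 57 min = 50.95 h.
Threshold 37.5 h → overtime 13 h 27 min, regular 37 h 30 min.

Regular 37.50 hours, overtime 13.45 hours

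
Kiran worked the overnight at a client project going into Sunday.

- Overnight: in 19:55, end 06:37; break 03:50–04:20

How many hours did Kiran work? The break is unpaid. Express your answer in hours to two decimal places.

Overnight: 19:55 → midnight = 4 h 5 min; midnight → 06:37 = 6 h 37 min; span 10 h 42 min; less 30 min break → 10 h 12 min

10.20 hours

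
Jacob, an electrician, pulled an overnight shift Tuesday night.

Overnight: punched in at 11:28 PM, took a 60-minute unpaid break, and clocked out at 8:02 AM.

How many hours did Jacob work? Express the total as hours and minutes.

7 h 34 min

Overnight: 11:28 PM → midnight = 0 h 32 min; midnight → 8:02 AM = 8 h 2 min; span 8 h 34 min; less 60 min break → 7 h 34 min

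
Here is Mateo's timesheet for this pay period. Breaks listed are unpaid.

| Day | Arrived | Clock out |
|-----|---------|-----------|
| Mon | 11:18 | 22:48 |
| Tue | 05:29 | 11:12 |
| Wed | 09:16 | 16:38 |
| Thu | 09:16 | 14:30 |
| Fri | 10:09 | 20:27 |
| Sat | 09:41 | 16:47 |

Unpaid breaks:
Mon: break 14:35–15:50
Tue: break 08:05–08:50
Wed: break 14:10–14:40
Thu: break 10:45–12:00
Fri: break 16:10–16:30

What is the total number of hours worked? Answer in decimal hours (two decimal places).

43.13 hours

Mon: 11:18–22:48 = 11 h 30 min; less 75 min break → 10 h 15 min
Tue: 05:29–11:12 = 5 h 43 min; less 45 min break → 4 h 58 min
Wed: 09:16–16:38 = 7 h 22 min; less 30 min break → 6 h 52 min
Thu: 09:16–14:30 = 5 h 14 min; less 75 min break → 3 h 59 min
Fri: 10:09–20:27 = 10 h 18 min; less 20 min break → 9 h 58 min
Sat: 09:41–16:47 = 7 h 6 min
Total: 10 h 15 min + 4 h 58 min + 6 h 52 min + 3 h 59 min + 9 h 58 min + 7 h 6 min = 43 h 8 min.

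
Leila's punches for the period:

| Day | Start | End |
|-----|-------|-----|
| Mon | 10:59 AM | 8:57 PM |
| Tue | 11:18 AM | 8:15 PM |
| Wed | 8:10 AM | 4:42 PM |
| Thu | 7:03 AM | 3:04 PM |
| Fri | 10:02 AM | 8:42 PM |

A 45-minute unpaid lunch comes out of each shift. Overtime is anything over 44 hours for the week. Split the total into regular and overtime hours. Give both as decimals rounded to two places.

Regular 42.38 hours, overtime 0.00 hours

Mon: 10:59 AM–8:57 PM = 9 h 58 min; less 45 min break → 9 h 13 min
Tue: 11:18 AM–8:15 PM = 8 h 57 min; less 45 min break → 8 h 12 min
Wed: 8:10 AM–4:42 PM = 8 h 32 min; less 45 min break → 7 h 47 min
Thu: 7:03 AM–3:04 PM = 8 h 1 min; less 45 min break → 7 h 16 min
Fri: 10:02 AM–8:42 PM = 10 h 40 min; less 45 min break → 9 h 55 min
Total worked: 42 h 23 min = 42.38 h.
Threshold 44 h → overtime 0 h 0 min, regular 42 h 23 min.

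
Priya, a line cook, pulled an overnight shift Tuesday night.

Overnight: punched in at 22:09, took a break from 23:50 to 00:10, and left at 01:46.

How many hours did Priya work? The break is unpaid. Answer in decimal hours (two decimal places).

Overnight: 22:09 → midnight = 1 h 51 min; midnight → 01:46 = 1 h 46 min; span 3 h 37 min; less 20 min break → 3 h 17 min

3.28 hours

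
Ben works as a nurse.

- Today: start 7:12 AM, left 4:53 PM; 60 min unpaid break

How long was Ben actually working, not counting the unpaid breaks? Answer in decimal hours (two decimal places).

8.68 hours

Today: 7:12 AM–4:53 PM = 9 h 41 min; less 60 min break → 8 h 41 min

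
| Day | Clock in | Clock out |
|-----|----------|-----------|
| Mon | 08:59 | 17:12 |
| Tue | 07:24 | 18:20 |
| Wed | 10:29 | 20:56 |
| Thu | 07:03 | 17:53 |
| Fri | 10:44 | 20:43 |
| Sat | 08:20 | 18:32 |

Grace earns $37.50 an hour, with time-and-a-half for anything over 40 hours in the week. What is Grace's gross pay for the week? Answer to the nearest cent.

$2659.69

Mon: 08:59–17:12 = 8 h 13 min
Tue: 07:24–18:20 = 10 h 56 min
Wed: 10:29–20:56 = 10 h 27 min
Thu: 07:03–17:53 = 10 h 50 min
Fri: 10:44–20:43 = 9 h 59 min
Sat: 08:20–18:32 = 10 h 12 min
Total worked: 60 h 37 min = 3637 min.
Regular 40 h 0 min = 2400 min at $37.50/h; overtime 20 h 37 min = 1237 min at $56.25/h.
Pay = (2400 × $37.50 + 1237 × $56.25) ÷ 60 = $2659.69.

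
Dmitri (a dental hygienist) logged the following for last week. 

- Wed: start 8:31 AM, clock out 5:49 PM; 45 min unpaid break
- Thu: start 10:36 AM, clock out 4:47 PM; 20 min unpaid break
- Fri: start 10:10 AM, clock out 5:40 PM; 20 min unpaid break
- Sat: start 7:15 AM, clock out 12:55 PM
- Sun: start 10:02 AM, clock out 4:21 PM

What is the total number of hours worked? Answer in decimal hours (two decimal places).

Wed: 8:31 AM–5:49 PM = 9 h 18 min; less 45 min break → 8 h 33 min
Thu: 10:36 AM–4:47 PM = 6 h 11 min; less 20 min break → 5 h 51 min
Fri: 10:10 AM–5:40 PM = 7 h 30 min; less 20 min break → 7 h 10 min
Sat: 7:15 AM–12:55 PM = 5 h 40 min
Sun: 10:02 AM–4:21 PM = 6 h 19 min
Total: 8 h 33 min + 5 h 51 min + 7 h 10 min + 5 h 40 min + 6 h 19 min = 33 h 33 min.

33.55 hours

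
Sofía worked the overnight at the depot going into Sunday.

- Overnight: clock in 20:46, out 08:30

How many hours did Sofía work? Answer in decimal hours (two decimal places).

11.73 hours

Overnight: 20:46 → midnight = 3 h 14 min; midnight → 08:30 = 8 h 30 min; span 11 h 44 min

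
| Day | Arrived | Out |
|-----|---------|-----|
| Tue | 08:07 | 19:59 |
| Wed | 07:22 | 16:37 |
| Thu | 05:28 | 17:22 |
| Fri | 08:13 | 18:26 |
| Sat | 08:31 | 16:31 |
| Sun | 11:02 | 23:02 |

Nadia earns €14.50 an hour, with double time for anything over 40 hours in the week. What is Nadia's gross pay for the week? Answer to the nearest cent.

€1253.77

Tue: 08:07–19:59 = 11 h 52 min
Wed: 07:22–16:37 = 9 h 15 min
Thu: 05:28–17:22 = 11 h 54 min
Fri: 08:13–18:26 = 10 h 13 min
Sat: 08:31–16:31 = 8 h 0 min
Sun: 11:02–23:02 = 12 h 0 min
Total worked: 63 h 14 min = 3794 min.
Regular 40 h 0 min = 2400 min at €14.50/h; overtime 23 h 14 min = 1394 min at €29.00/h.
Pay = (2400 × €14.50 + 1394 × €29.00) ÷ 60 = €1253.77.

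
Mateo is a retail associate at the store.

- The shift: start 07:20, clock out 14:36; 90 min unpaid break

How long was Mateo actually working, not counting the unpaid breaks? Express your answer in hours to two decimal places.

The shift: 07:20–14:36 = 7 h 16 min; less 90 min break → 5 h 46 min

5.77 hours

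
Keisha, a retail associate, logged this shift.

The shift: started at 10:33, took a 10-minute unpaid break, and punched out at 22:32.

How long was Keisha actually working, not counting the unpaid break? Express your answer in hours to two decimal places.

The shift: 10:33–22:32 = 11 h 59 min; less 10 min break → 11 h 49 min

11.82 hours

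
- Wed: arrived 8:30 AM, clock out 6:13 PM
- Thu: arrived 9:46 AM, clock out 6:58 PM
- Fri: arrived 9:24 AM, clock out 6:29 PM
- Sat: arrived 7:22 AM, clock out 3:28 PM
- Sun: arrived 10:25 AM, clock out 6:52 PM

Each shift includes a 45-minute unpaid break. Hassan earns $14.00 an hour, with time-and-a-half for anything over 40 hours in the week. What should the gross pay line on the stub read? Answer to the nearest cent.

Wed: 8:30 AM–6:13 PM = 9 h 43 min; less 45 min break → 8 h 58 min
Thu: 9:46 AM–6:58 PM = 9 h 12 min; less 45 min break → 8 h 27 min
Fri: 9:24 AM–6:29 PM = 9 h 5 min; less 45 min break → 8 h 20 min
Sat: 7:22 AM–3:28 PM = 8 h 6 min; less 45 min break → 7 h 21 min
Sun: 10:25 AM–6:52 PM = 8 h 27 min; less 45 min break → 7 h 42 min
Total worked: 40 h 48 min = 2448 min.
Regular 40 h 0 min = 2400 min at $14.00/h; overtime 0 h 48 min = 48 min at $21.00/h.
Pay = (2400 × $14.00 + 48 × $21.00) ÷ 60 = $576.80.

$576.80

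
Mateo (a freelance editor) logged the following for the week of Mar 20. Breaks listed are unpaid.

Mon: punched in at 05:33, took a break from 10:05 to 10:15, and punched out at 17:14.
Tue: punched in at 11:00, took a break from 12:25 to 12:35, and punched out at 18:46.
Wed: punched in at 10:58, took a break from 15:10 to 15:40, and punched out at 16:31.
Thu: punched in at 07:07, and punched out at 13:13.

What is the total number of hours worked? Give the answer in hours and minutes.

Mon: 05:33–17:14 = 11 h 41 min; less 10 min break → 11 h 31 min
Tue: 11:00–18:46 = 7 h 46 min; less 10 min break → 7 h 36 min
Wed: 10:58–16:31 = 5 h 33 min; less 30 min break → 5 h 3 min
Thu: 07:07–13:13 = 6 h 6 min
Total: 11 h 31 min + 7 h 36 min + 5 h 3 min + 6 h 6 min = 30 h 16 min.

30 h 16 min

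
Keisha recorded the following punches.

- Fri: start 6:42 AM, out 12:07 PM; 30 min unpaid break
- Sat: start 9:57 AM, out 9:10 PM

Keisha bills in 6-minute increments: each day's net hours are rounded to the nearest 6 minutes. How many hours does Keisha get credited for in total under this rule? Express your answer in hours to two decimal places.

Fri: 6:42 AM–12:07 PM = 5 h 25 min − 30 min = 4 h 55 min → rounds to 4 h 54 min
Sat: 9:57 AM–9:10 PM = 11 h 13 min → rounds to 11 h 12 min
Total credited: 16 h 6 min.

16.10 hours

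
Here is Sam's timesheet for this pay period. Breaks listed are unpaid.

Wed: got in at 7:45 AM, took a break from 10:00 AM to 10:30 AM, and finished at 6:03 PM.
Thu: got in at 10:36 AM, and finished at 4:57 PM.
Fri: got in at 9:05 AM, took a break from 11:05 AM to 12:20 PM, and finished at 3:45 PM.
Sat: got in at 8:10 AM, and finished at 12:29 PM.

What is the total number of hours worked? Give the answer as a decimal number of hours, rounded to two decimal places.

Wed: 7:45 AM–6:03 PM = 10 h 18 min; less 30 min break → 9 h 48 min
Thu: 10:36 AM–4:57 PM = 6 h 21 min
Fri: 9:05 AM–3:45 PM = 6 h 40 min; less 75 min break → 5 h 25 min
Sat: 8:10 AM–12:29 PM = 4 h 19 min
Total: 9 h 48 min + 6 h 21 min + 5 h 25 min + 4 h 19 min = 25 h 53 min.

25.88 hours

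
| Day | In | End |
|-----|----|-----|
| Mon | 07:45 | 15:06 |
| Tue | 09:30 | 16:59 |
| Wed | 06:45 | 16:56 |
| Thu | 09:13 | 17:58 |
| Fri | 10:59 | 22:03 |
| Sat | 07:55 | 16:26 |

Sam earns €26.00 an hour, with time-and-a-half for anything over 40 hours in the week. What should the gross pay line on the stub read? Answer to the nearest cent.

€1560.65

Mon: 07:45–15:06 = 7 h 21 min
Tue: 09:30–16:59 = 7 h 29 min
Wed: 06:45–16:56 = 10 h 11 min
Thu: 09:13–17:58 = 8 h 45 min
Fri: 10:59–22:03 = 11 h 4 min
Sat: 07:55–16:26 = 8 h 31 min
Total worked: 53 h 21 min = 3201 min.
Regular 40 h 0 min = 2400 min at €26.00/h; overtime 13 h 21 min = 801 min at €39.00/h.
Pay = (2400 × €26.00 + 801 × €39.00) ÷ 60 = €1560.65.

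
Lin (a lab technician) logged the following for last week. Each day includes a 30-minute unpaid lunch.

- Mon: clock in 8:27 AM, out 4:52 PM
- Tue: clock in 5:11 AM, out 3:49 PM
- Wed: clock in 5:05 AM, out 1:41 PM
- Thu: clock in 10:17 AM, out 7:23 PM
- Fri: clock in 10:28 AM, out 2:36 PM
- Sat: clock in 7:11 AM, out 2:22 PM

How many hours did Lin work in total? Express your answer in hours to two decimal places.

Mon: 8:27 AM–4:52 PM = 8 h 25 min; less 30 min break → 7 h 55 min
Tue: 5:11 AM–3:49 PM = 10 h 38 min; less 30 min break → 10 h 8 min
Wed: 5:05 AM–1:41 PM = 8 h 36 min; less 30 min break → 8 h 6 min
Thu: 10:17 AM–7:23 PM = 9 h 6 min; less 30 min break → 8 h 36 min
Fri: 10:28 AM–2:36 PM = 4 h 8 min; less 30 min break → 3 h 38 min
Sat: 7:11 AM–2:22 PM = 7 h 11 min; less 30 min break → 6 h 41 min
Total: 7 h 55 min + 10 h 8 min + 8 h 6 min + 8 h 36 min + 3 h 38 min + 6 h 41 min = 45 h 4 min.

45.07 hours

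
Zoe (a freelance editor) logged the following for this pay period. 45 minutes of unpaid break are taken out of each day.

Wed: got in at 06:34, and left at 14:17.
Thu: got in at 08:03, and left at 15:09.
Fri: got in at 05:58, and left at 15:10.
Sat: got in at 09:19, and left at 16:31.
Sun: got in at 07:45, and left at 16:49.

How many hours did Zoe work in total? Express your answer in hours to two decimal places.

36.53 hours

Wed: 06:34–14:17 = 7 h 43 min; less 45 min break → 6 h 58 min
Thu: 08:03–15:09 = 7 h 6 min; less 45 min break → 6 h 21 min
Fri: 05:58–15:10 = 9 h 12 min; less 45 min break → 8 h 27 min
Sat: 09:19–16:31 = 7 h 12 min; less 45 min break → 6 h 27 min
Sun: 07:45–16:49 = 9 h 4 min; less 45 min break → 8 h 19 min
Total: 6 h 58 min + 6 h 21 min + 8 h 27 min + 6 h 27 min + 8 h 19 min = 36 h 32 min.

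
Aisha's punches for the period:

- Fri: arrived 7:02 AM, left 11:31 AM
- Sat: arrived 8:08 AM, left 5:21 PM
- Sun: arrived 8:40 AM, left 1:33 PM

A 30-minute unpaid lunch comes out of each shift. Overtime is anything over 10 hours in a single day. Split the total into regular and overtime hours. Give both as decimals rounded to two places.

Fri: 7:02 AM–11:31 AM = 4 h 29 min; less 30 min break → 3 h 59 min
Sat: 8:08 AM–5:21 PM = 9 h 13 min; less 30 min break → 8 h 43 min
Sun: 8:40 AM–1:33 PM = 4 h 53 min; less 30 min break → 4 h 23 min
Fri reg 3 h 59 min / OT 0 h 0 min; Sat reg 8 h 43 min / OT 0 h 0 min; Sun reg 4 h 23 min / OT 0 h 0 min.
Totals: regular 17 h 5 min, overtime 0 h 0 min.

Regular 17.08 hours, overtime 0.00 hours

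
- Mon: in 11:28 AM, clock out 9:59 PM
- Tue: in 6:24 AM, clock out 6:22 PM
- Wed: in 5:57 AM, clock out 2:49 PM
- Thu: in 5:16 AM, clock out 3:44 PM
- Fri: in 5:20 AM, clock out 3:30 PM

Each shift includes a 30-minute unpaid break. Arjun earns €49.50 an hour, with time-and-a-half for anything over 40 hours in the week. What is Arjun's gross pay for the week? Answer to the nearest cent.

Mon: 11:28 AM–9:59 PM = 10 h 31 min; less 30 min break → 10 h 1 min
Tue: 6:24 AM–6:22 PM = 11 h 58 min; less 30 min break → 11 h 28 min
Wed: 5:57 AM–2:49 PM = 8 h 52 min; less 30 min break → 8 h 22 min
Thu: 5:16 AM–3:44 PM = 10 h 28 min; less 30 min break → 9 h 58 min
Fri: 5:20 AM–3:30 PM = 10 h 10 min; less 30 min break → 9 h 40 min
Total worked: 49 h 29 min = 2969 min.
Regular 40 h 0 min = 2400 min at €49.50/h; overtime 9 h 29 min = 569 min at €74.25/h.
Pay = (2400 × €49.50 + 569 × €74.25) ÷ 60 = €2684.14.

€2684.14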